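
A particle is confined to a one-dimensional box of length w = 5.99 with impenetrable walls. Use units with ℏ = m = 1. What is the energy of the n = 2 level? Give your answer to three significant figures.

E = 0.550

The infinite-well eigenfunctions ψ_n = √(2/w) sin(nπx/w) vanish at both walls, giving E_n = n²π²ℏ²/(2mw²).
E_2 = 2² × π² / (2 × 1 × 5.99²) = 0.5501.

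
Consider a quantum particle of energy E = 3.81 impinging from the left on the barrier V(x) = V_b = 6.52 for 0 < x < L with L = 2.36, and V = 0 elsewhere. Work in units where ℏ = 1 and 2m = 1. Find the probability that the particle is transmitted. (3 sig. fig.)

E < V_b: inside the barrier ψ ∝ e^{±κx} with κ = √(2m(V_b − E))/ℏ = 1.646.
κL = 3.885, sinh(κL) = 24.32.
The exact tunnelling result is T⁻¹ = 1 + V_b² sinh²(κL) / [4E(V_b − E)] = 610.0, so T = 0.00164.

T = 0.00164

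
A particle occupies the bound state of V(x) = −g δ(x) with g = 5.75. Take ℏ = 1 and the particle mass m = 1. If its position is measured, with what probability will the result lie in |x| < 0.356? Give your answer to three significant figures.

The normalised bound state is ψ = √κ e^{−κ|x|} with κ = mg/ℏ² = 5.750.
P(|x| < d) = ∫_{−d}^{d} κ e^{−2κ|x|} dx = 1 − e^{−2κd} = 1 − e^{−4.094} = 0.9833.

P = 0.983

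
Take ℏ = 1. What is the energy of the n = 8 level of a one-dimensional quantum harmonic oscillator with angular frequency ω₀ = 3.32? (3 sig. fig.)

Using E_n = (n + ½)ℏω₀: E_8 = 8.5 × 3.32 = 28.22.

E = 28.2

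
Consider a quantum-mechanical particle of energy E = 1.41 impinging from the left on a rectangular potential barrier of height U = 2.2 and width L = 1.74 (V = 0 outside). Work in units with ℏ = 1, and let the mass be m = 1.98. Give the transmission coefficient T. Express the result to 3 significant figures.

T = 0.00779

E < U: inside the barrier ψ ∝ e^{±κx} with κ = √(2m(U − E))/ℏ = 1.769.
κL = 3.078, sinh(κL) = 10.83.
The exact tunnelling result is T⁻¹ = 1 + U² sinh²(κL) / [4E(U − E)] = 128.4, so T = 0.00779.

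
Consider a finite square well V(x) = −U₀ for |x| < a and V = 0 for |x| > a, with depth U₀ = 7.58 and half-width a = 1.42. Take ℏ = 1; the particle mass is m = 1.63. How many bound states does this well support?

The dimensionless depth is z₀ = a√(2mU₀)/ℏ = 1.42 × √(24.71) = 7.059.
A new bound state (alternating even/odd) appears each time z₀ passes a multiple of π/2, so N = ⌊2z₀/π⌋ + 1 = ⌊4.494⌋ + 1 = 5.

N = 5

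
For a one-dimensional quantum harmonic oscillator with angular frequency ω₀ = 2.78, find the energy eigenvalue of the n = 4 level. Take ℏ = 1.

The oscillator eigenvalues are E_n = ℏω₀(n + ½), so E_4 = 2.78 × 4.5 = 12.51.

E = 12.5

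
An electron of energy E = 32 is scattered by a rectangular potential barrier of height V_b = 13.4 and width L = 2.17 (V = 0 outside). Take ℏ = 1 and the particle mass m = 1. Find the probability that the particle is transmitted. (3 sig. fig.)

E > V_b: inside the barrier k₂ = √(2m(E − V_b))/ℏ = 6.099, k₂L = 13.24.
Matching at both interfaces gives T⁻¹ = 1 + V_b² sin²(k₂L) / [4E(E − V_b)] = 1.029, hence T = 0.972.

T = 0.972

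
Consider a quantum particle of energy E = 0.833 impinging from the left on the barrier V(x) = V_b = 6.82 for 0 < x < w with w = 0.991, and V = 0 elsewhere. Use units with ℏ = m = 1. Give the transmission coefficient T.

T = 0.00180

E < V_b: inside the barrier ψ ∝ e^{±κx} with κ = √(2m(V_b − E))/ℏ = 3.460.
κw = 3.429, sinh(κw) = 15.41.
The exact tunnelling result is T⁻¹ = 1 + V_b² sinh²(κw) / [4E(V_b − E)] = 554.7, so T = 0.00180.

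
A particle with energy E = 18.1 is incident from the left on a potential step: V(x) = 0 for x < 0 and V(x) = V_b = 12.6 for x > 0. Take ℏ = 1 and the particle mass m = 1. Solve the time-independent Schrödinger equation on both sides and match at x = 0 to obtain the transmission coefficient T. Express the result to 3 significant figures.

T = 0.916

The wavenumbers are k₁ = √(2mE)/ℏ = 6.017 on the left and k₂ = √(2m(E − V_b))/ℏ = 3.317 on the right.
Continuity of ψ and ψ′ at the step yields the reflection amplitude r = (k₁ − k₂)/(k₁ + k₂) = 0.2893; thus R = |r|² = 0.08369, T = 0.9163.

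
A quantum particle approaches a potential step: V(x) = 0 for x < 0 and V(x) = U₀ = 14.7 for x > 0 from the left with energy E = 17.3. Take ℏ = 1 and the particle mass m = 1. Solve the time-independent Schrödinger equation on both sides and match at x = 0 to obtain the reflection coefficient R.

R = 0.195

The wavenumbers are k₁ = √(2mE)/ℏ = 5.882 on the left and k₂ = √(2m(E − U₀))/ℏ = 2.280 on the right.
Continuity of ψ and ψ′ at the step yields the reflection amplitude r = (k₁ − k₂)/(k₁ + k₂) = 0.4413; thus R = |r|² = 0.1947, T = 0.8053.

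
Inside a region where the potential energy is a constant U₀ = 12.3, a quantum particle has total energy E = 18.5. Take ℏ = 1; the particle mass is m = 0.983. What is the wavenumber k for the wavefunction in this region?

With E > U₀ the solution is oscillatory, ψ ∝ e^{±ikx} with k = √(2m(E − U₀))/ℏ.
k = √(2 × 0.983 × 6.2) = 3.491.

k = 3.49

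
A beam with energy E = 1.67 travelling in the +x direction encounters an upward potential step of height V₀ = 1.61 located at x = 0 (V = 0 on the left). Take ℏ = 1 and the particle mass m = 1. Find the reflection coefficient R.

The wavenumbers are k₁ = √(2mE)/ℏ = 1.828 on the left and k₂ = √(2m(E − V₀))/ℏ = 0.3464 on the right.
Matching ψ and ψ′ at x = 0 gives r = (k₁ − k₂)/(k₁ + k₂), so R = r² = 0.4642 and T = 1 − R = 0.5358.

R = 0.464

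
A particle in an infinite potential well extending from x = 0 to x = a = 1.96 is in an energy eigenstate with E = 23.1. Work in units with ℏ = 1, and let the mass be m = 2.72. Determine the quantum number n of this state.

For an infinite well E_n = n²π²ℏ²/(2ma²), so n = (a/πℏ)√(2mE).
n = (1.96/π) × √(2 × 2.72 × 23.1) = 6.994 → n = 7.

n = 7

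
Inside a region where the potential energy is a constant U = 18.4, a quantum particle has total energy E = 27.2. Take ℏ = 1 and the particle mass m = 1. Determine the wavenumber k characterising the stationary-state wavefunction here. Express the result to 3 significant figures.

k = 4.20

With E > U the solution is oscillatory, ψ ∝ e^{±ikx} with k = √(2m(E − U))/ℏ.
k = √(2 × 1 × 8.8) = 4.195.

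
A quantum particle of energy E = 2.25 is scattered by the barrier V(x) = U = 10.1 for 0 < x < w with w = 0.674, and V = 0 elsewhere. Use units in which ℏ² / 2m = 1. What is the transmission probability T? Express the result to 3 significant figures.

T = 0.0623

E < U: inside the barrier ψ ∝ e^{±κx} with κ = √(2m(U − E))/ℏ = 2.802.
κw = 1.888, sinh(κw) = 3.229.
The exact tunnelling result is T⁻¹ = 1 + U² sinh²(κw) / [4E(U − E)] = 16.05, so T = 0.0623.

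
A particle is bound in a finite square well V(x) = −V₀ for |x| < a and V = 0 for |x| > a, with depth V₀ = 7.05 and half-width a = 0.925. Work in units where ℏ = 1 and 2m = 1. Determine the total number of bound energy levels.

Define the well-strength parameter z₀ = (a/ℏ)√(2mV₀) = 0.925 × √(2·0.5·7.05) = 2.456.
The even/odd transcendental equations gain one root per π/2 in z₀, giving N = 1 + ⌊2z₀/π⌋ = 1 + ⌊1.564⌋ = 2.

N = 2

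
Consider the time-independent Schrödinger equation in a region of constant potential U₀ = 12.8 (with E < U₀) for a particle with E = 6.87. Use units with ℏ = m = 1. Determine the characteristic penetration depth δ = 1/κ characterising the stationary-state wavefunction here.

Since E < U₀ the TISE in this region is ψ'' = κ²ψ with κ = √(2m(U₀ − E))/ℏ.
κ = √(2 × 1 × 5.93) = 3.444. The penetration depth is δ = 1/κ = 0.290.

δ = 0.290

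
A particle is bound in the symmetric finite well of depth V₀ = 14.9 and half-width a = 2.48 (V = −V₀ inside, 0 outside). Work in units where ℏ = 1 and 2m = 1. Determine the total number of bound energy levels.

N = 7

The dimensionless depth is z₀ = a√(2mV₀)/ℏ = 2.48 × √(14.90) = 9.573.
The even/odd transcendental equations gain one root per π/2 in z₀, giving N = 1 + ⌊2z₀/π⌋ = 1 + ⌊6.094⌋ = 7.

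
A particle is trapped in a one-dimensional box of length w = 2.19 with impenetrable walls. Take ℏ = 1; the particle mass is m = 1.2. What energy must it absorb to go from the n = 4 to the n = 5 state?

E_n = n²π²ℏ²/(2mw²), so ΔE = (5² − 4²) π²ℏ²/(2mw²).
ΔE = 9 × π² / (2 × 1.2 × 2.19²) = 7.717.

ΔE = 7.72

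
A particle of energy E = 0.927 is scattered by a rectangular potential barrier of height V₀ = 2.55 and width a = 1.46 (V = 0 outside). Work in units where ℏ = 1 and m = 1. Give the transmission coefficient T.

T = 0.0190

Since E < V₀ the interior solution is evanescent with decay constant κ = √(2m(V₀ − E))/ℏ = 1.802.
κa = 2.630, sinh(κa) = 6.904.
The exact tunnelling result is T⁻¹ = 1 + V₀² sinh²(κa) / [4E(V₀ − E)] = 52.50, so T = 0.0190.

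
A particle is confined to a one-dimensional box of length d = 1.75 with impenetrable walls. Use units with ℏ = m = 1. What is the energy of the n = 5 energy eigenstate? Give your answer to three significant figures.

E = 40.3

Requiring ψ(0) = ψ(d) = 0 quantises k = nπ/d, hence E_n = ℏ²k²/2m = n²π²ℏ²/(2md²).
E_5 = 5² × π² / (2 × 1 × 1.75²) = 40.28.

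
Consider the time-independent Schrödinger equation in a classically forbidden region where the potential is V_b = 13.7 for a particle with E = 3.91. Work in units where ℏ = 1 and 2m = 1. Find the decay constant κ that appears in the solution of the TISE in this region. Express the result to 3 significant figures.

Since E < V_b the TISE in this region is ψ'' = κ²ψ with κ = √(2m(V_b − E))/ℏ.
κ = √(2 × 0.5 × 9.79) = 3.129.

κ = 3.13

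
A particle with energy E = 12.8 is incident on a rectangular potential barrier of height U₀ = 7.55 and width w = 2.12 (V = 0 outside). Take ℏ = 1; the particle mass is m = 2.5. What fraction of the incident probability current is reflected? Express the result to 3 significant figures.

R = 0.172

E > U₀: inside the barrier k₂ = √(2m(E − U₀))/ℏ = 5.123, k₂w = 10.86.
Matching at both interfaces gives T⁻¹ = 1 + U₀² sin²(k₂w) / [4E(E − U₀)] = 1.208, hence T = 0.828.
R = 1 − T = 0.172.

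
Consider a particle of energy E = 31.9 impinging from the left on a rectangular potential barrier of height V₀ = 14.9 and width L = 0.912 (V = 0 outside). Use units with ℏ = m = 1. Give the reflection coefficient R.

E > V₀: inside the barrier k₂ = √(2m(E − V₀))/ℏ = 5.831, k₂L = 5.318.
T = [1 + V₀² sin²(k₂L) / (4E(E − V₀))]⁻¹ = 1/1.069 = 0.935.
R = 1 − T = 0.0647.

R = 0.0647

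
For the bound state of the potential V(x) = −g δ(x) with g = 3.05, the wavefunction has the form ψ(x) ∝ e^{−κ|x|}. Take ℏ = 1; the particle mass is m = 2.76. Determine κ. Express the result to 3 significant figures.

κ = 8.42

Integrating the TISE across x = 0 gives the cusp condition ψ'(0⁺) − ψ'(0⁻) = −(2mg/ℏ²)ψ(0).
With ψ ∝ e^{−κ|x|} this yields −2κ = −2mg/ℏ², so κ = mg/ℏ² = 8.418.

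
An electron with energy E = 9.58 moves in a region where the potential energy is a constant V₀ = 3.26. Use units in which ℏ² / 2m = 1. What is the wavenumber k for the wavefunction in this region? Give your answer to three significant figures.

With E > V₀ the solution is oscillatory, ψ ∝ e^{±ikx} with k = √(2m(E − V₀))/ℏ.
k = √(2 × 0.5 × 6.32) = 2.514.

k = 2.51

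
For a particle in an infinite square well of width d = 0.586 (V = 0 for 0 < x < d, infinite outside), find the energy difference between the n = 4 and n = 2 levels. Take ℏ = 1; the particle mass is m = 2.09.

E_n = n²π²ℏ²/(2md²), so ΔE = (4² − 2²) π²ℏ²/(2md²).
ΔE = 12 × π² / (2 × 2.09 × 0.586²) = 82.51.

ΔE = 82.5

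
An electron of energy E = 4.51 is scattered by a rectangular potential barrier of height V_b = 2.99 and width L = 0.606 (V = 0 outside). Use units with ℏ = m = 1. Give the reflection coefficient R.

Above the barrier the interior wavenumber is k₂ = √(2m(E − V_b))/ℏ = 1.744, giving phase k₂L = 1.057.
T = [1 + V_b² sin²(k₂L) / (4E(E − V_b))]⁻¹ = 1/1.247 = 0.802.
R = 1 − T = 0.198.

R = 0.198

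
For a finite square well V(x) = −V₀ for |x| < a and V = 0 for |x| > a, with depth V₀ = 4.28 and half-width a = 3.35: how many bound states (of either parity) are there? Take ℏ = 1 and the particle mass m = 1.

The dimensionless depth is z₀ = a√(2mV₀)/ℏ = 3.35 × √(8.560) = 9.801.
A new bound state (alternating even/odd) appears each time z₀ passes a multiple of π/2, so N = ⌊2z₀/π⌋ + 1 = ⌊6.240⌋ + 1 = 7.

N = 7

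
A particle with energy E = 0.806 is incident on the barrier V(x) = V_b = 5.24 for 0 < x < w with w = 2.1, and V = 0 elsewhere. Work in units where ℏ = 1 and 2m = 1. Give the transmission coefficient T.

T = 0.000300

Since E < V_b the interior solution is evanescent with decay constant κ = √(2m(V_b − E))/ℏ = 2.106.
κw = 4.422, sinh(κw) = 41.62.
The exact tunnelling result is T⁻¹ = 1 + V_b² sinh²(κw) / [4E(V_b − E)] = 3329, so T = 0.000300.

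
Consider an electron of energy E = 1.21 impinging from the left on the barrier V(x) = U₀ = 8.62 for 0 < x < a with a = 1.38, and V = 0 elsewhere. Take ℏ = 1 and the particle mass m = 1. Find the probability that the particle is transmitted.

Since E < U₀ the interior solution is evanescent with decay constant κ = √(2m(U₀ − E))/ℏ = 3.850.
κa = 5.313, sinh(κa) = 101.4.
The exact tunnelling result is T⁻¹ = 1 + U₀² sinh²(κa) / [4E(U₀ − E)] = 21320, so T = 0.0000469.

T = 0.0000469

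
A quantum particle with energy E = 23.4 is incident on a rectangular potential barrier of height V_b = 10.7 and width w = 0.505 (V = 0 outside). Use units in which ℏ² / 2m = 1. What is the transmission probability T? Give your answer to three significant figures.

E > V_b: inside the barrier k₂ = √(2m(E − V_b))/ℏ = 3.564, k₂w = 1.800.
Matching at both interfaces gives T⁻¹ = 1 + V_b² sin²(k₂w) / [4E(E − V_b)] = 1.091, hence T = 0.916.

T = 0.916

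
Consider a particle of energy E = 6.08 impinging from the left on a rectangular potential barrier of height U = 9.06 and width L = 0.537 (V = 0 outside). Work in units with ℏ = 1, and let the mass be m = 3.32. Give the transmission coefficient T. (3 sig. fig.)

E < U: inside the barrier ψ ∝ e^{±κx} with κ = √(2m(U − E))/ℏ = 4.448.
κL = 2.389, sinh(κL) = 5.404.
Matching ψ, ψ′ at both faces gives T = [1 + U² sinh²(κL) / (4E(U − E))]⁻¹ = 1/34.07 = 0.0293.

T = 0.0293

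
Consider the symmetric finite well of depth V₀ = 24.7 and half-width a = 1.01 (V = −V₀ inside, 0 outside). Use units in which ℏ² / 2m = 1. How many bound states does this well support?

Define the well-strength parameter z₀ = (a/ℏ)√(2mV₀) = 1.01 × √(2·0.5·24.7) = 5.020.
A new bound state (alternating even/odd) appears each time z₀ passes a multiple of π/2, so N = ⌊2z₀/π⌋ + 1 = ⌊3.196⌋ + 1 = 4.

N = 4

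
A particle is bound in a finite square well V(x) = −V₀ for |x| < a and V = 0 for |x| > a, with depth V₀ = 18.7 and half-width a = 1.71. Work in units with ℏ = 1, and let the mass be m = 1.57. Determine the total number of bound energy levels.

N = 9

Define the well-strength parameter z₀ = (a/ℏ)√(2mV₀) = 1.71 × √(2·1.57·18.7) = 13.10.
A new bound state (alternating even/odd) appears each time z₀ passes a multiple of π/2, so N = ⌊2z₀/π⌋ + 1 = ⌊8.342⌋ + 1 = 9.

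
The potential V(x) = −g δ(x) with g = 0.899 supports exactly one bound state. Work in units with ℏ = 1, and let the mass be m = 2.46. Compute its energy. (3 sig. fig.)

For x ≠ 0 the bound state is ψ ∝ e^{−κ|x|}; integrating the TISE across the delta gives the cusp condition 2κ = 2mg/ℏ², so κ = 2.212.
Then E = −ℏ²κ²/(2m) = −mg²/(2ℏ²) = -0.9941.

E = -0.994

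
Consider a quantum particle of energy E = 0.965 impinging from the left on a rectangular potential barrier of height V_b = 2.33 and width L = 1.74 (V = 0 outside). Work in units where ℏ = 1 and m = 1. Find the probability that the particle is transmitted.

Since E < V_b the interior solution is evanescent with decay constant κ = √(2m(V_b − E))/ℏ = 1.652.
κL = 2.875, sinh(κL) = 8.834.
The exact tunnelling result is T⁻¹ = 1 + V_b² sinh²(κL) / [4E(V_b − E)] = 81.41, so T = 0.0123.

T = 0.0123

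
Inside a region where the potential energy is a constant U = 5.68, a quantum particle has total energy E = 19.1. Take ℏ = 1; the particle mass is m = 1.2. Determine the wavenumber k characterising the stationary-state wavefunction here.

k = 5.68

With E > U the solution is oscillatory, ψ ∝ e^{±ikx} with k = √(2m(E − U))/ℏ.
k = √(2 × 1.2 × 13.42) = 5.675.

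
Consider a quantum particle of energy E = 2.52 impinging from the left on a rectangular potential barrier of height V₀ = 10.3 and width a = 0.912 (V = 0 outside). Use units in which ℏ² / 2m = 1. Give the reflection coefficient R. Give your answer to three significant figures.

R = 0.982

Since E < V₀ the interior solution is evanescent with decay constant κ = √(2m(V₀ − E))/ℏ = 2.789.
κa = 2.544, sinh(κa) = 6.325.
Matching ψ, ψ′ at both faces gives T = [1 + V₀² sinh²(κa) / (4E(V₀ − E))]⁻¹ = 1/55.12 = 0.0181.
R = 1 − T = 0.982.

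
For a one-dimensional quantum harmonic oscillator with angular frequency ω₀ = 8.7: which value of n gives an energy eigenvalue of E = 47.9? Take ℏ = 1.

Invert E_n = (n + ½)ℏω₀: n = E/ℏω₀ − ½ = 5.006, so n = 5.

n = 5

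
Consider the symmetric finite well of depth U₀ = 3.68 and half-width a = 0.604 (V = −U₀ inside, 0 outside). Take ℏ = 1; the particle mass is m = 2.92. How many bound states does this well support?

Define the well-strength parameter z₀ = (a/ℏ)√(2mU₀) = 0.604 × √(2·2.92·3.68) = 2.800.
The even/odd transcendental equations gain one root per π/2 in z₀, giving N = 1 + ⌊2z₀/π⌋ = 1 + ⌊1.783⌋ = 2.

N = 2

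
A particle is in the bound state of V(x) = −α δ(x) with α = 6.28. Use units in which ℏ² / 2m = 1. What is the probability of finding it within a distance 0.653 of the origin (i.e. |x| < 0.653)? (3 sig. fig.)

The normalised bound state is ψ = √κ e^{−κ|x|} with κ = mα/ℏ² = 3.140.
P(|x| < d) = ∫_{−d}^{d} κ e^{−2κ|x|} dx = 1 − e^{−2κd} = 1 − e^{−4.101} = 0.9834.

P = 0.983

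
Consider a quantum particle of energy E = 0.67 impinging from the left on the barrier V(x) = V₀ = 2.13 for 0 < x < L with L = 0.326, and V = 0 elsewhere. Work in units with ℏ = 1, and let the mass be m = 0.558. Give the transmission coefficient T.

E < V₀: inside the barrier ψ ∝ e^{±κx} with κ = √(2m(V₀ − E))/ℏ = 1.276.
κL = 0.4161, sinh(κL) = 0.4282.
Matching ψ, ψ′ at both faces gives T = [1 + V₀² sinh²(κL) / (4E(V₀ − E))]⁻¹ = 1/1.213 = 0.825.

T = 0.825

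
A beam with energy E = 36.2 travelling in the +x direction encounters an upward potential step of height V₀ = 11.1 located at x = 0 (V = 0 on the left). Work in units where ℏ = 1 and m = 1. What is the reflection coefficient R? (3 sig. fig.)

R = 0.00833

The wavenumbers are k₁ = √(2mE)/ℏ = 8.509 on the left and k₂ = √(2m(E − V₀))/ℏ = 7.085 on the right.
Matching ψ and ψ′ at x = 0 gives r = (k₁ − k₂)/(k₁ + k₂), so R = r² = 0.008334 and T = 1 − R = 0.9917.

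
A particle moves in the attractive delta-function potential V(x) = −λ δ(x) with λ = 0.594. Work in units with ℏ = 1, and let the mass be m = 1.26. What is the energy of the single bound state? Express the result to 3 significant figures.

The bound state is ψ(x) = √κ e^{−κ|x|}. The derivative jump ψ'(0⁺) − ψ'(0⁻) = −(2mλ/ℏ²)ψ(0) fixes κ = mλ/ℏ² = 0.7484.
Then E = −ℏ²κ²/(2m) = −mλ²/(2ℏ²) = -0.2223.

E = -0.222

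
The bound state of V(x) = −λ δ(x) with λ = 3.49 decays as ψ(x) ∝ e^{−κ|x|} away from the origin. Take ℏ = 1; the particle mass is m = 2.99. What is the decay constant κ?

κ = 10.4

Integrate −(ℏ²/2m)ψ'' − λδ(x)ψ = Eψ from −ε to +ε: the ψ'' term gives ψ'(0⁺) − ψ'(0⁻) and the δ term gives −(2mλ/ℏ²)ψ(0).
With ψ ∝ e^{−κ|x|} this yields −2κ = −2mλ/ℏ², so κ = mλ/ℏ² = 10.44.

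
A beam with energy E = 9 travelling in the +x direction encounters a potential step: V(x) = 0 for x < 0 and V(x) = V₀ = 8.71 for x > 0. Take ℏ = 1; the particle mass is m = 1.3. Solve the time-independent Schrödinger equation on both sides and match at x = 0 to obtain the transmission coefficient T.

On each side the TISE gives plane waves with k = √(2m(E − V))/ℏ: k₁ = √(2·1.3·9) = 4.837, k₂ = √(2·1.3·0.29) = 0.8683.
Matching ψ and ψ′ at x = 0 gives r = (k₁ − k₂)/(k₁ + k₂), so R = r² = 0.4839 and T = 1 − R = 0.5161.

T = 0.516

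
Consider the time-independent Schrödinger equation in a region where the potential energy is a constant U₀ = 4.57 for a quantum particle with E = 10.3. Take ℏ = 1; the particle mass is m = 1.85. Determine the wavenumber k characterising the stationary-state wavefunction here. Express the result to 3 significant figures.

k = 4.60

With E > U₀ the solution is oscillatory, ψ ∝ e^{±ikx} with k = √(2m(E − U₀))/ℏ.
k = √(2 × 1.85 × 5.73) = 4.604.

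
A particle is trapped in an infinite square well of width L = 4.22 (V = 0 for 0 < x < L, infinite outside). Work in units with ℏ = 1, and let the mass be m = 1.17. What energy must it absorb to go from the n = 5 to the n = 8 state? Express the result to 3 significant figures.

ΔE = 9.24

E_n = n²π²ℏ²/(2mL²), so ΔE = (8² − 5²) π²ℏ²/(2mL²).
ΔE = 39 × π² / (2 × 1.17 × 4.22²) = 9.237.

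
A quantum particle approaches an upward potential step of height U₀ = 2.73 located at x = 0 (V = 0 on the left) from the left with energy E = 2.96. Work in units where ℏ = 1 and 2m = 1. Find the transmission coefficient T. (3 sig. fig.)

On each side the TISE gives plane waves with k = √(2m(E − V))/ℏ: k₁ = √(2·½·2.96) = 1.720, k₂ = √(2·½·0.23) = 0.4796.
Matching ψ and ψ′ at x = 0 gives r = (k₁ − k₂)/(k₁ + k₂), so R = r² = 0.3181 and T = 1 − R = 0.6819.

T = 0.682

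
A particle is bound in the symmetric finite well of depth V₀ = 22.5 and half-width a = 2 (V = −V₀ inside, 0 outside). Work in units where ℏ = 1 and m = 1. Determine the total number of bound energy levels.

Define the well-strength parameter z₀ = (a/ℏ)√(2mV₀) = 2 × √(2·1·22.5) = 13.42.
A new bound state (alternating even/odd) appears each time z₀ passes a multiple of π/2, so N = ⌊2z₀/π⌋ + 1 = ⌊8.541⌋ + 1 = 9.

N = 9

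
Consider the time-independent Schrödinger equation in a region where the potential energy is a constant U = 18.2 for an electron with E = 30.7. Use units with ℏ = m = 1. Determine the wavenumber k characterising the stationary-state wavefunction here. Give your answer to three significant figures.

k = 5.00

With E > U the solution is oscillatory, ψ ∝ e^{±ikx} with k = √(2m(E − U))/ℏ.
k = √(2 × 1 × 12.5) = 5.000.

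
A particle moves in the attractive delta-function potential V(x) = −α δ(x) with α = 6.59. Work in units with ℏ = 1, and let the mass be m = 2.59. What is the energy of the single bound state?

For x ≠ 0 the bound state is ψ ∝ e^{−κ|x|}; integrating the TISE across the delta gives the cusp condition 2κ = 2mα/ℏ², so κ = 17.07.
Then E = −ℏ²κ²/(2m) = −mα²/(2ℏ²) = -56.24.

E = -56.2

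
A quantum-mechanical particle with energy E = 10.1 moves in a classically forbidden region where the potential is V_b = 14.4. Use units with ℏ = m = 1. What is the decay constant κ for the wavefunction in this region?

κ = 2.93

Since E < V_b the TISE in this region is ψ'' = κ²ψ with κ = √(2m(V_b − E))/ℏ.
κ = √(2 × 1 × 4.3) = 2.933.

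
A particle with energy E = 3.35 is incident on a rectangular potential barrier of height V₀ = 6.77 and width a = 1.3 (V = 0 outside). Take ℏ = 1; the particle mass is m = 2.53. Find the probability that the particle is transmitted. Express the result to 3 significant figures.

Since E < V₀ the interior solution is evanescent with decay constant κ = √(2m(V₀ − E))/ℏ = 4.160.
κa = 5.408, sinh(κa) = 111.6.
Matching ψ, ψ′ at both faces gives T = [1 + V₀² sinh²(κa) / (4E(V₀ − E))]⁻¹ = 1/12450 = 0.0000803.

T = 0.0000803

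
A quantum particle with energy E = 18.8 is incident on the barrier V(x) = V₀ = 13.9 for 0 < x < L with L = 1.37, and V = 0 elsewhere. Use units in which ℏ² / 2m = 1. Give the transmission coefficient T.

Above the barrier the interior wavenumber is k₂ = √(2m(E − V₀))/ℏ = 2.214, giving phase k₂L = 3.033.
Matching at both interfaces gives T⁻¹ = 1 + V₀² sin²(k₂L) / [4E(E − V₀)] = 1.006, hence T = 0.994.

T = 0.994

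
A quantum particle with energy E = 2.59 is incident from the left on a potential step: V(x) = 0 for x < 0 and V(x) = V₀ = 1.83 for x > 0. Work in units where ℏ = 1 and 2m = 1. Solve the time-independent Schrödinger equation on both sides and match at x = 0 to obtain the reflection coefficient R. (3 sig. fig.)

R = 0.0884

The wavenumbers are k₁ = √(2mE)/ℏ = 1.609 on the left and k₂ = √(2m(E − V₀))/ℏ = 0.8718 on the right.
Matching ψ and ψ′ at x = 0 gives r = (k₁ − k₂)/(k₁ + k₂), so R = r² = 0.08837 and T = 1 − R = 0.9116.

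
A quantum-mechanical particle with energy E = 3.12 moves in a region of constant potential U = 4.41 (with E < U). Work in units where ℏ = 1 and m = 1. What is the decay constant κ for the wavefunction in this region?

Since E < U the TISE in this region is ψ'' = κ²ψ with κ = √(2m(U − E))/ℏ.
κ = √(2 × 1 × 1.29) = 1.606.

κ = 1.61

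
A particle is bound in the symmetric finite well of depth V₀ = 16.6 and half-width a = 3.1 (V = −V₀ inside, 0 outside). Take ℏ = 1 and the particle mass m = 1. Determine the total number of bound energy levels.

N = 12

The dimensionless depth is z₀ = a√(2mV₀)/ℏ = 3.1 × √(33.20) = 17.86.
A new bound state (alternating even/odd) appears each time z₀ passes a multiple of π/2, so N = ⌊2z₀/π⌋ + 1 = ⌊11.37⌋ + 1 = 12.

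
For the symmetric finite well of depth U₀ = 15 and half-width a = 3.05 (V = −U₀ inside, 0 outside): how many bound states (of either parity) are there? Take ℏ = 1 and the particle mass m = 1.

N = 11

The dimensionless depth is z₀ = a√(2mU₀)/ℏ = 3.05 × √(30.00) = 16.71.
The even/odd transcendental equations gain one root per π/2 in z₀, giving N = 1 + ⌊2z₀/π⌋ = 1 + ⌊10.64⌋ = 11.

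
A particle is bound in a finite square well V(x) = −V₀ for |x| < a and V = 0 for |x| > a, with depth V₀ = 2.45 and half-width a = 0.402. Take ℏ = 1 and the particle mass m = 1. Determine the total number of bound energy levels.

N = 1

The dimensionless depth is z₀ = a√(2mV₀)/ℏ = 0.402 × √(4.900) = 0.8899.
A new bound state (alternating even/odd) appears each time z₀ passes a multiple of π/2, so N = ⌊2z₀/π⌋ + 1 = ⌊0.5665⌋ + 1 = 1.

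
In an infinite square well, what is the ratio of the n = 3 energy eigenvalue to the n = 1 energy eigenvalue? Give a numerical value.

9

E_n = n²π²ℏ²/(2mL²) so the ratio is n₂²/n₁² = 9/1 = 9.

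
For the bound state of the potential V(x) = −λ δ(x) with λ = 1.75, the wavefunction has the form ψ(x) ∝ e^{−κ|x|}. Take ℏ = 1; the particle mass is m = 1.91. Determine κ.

Integrate −(ℏ²/2m)ψ'' − λδ(x)ψ = Eψ from −ε to +ε: the ψ'' term gives ψ'(0⁺) − ψ'(0⁻) and the δ term gives −(2mλ/ℏ²)ψ(0).
With ψ ∝ e^{−κ|x|} this yields −2κ = −2mλ/ℏ², so κ = mλ/ℏ² = 3.343.

κ = 3.34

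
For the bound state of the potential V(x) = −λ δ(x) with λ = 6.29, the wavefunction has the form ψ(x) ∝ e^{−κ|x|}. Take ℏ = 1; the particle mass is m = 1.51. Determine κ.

Integrating the TISE across x = 0 gives the cusp condition ψ'(0⁺) − ψ'(0⁻) = −(2mλ/ℏ²)ψ(0).
With ψ ∝ e^{−κ|x|} this yields −2κ = −2mλ/ℏ², so κ = mλ/ℏ² = 9.498.

κ = 9.50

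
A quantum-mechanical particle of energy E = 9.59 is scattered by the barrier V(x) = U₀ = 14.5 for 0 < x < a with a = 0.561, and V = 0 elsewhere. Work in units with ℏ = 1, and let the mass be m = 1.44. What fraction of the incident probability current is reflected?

Since E < U₀ the interior solution is evanescent with decay constant κ = √(2m(U₀ − E))/ℏ = 3.760.
κa = 2.110, sinh(κa) = 4.062.
Matching ψ, ψ′ at both faces gives T = [1 + U₀² sinh²(κa) / (4E(U₀ − E))]⁻¹ = 1/19.42 = 0.0515.
R = 1 − T = 0.948.

R = 0.948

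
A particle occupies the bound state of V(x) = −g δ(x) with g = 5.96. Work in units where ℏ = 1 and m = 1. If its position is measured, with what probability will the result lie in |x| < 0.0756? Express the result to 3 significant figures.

The normalised bound state is ψ = √κ e^{−κ|x|} with κ = mg/ℏ² = 5.960.
P(|x| < d) = ∫_{−d}^{d} κ e^{−2κ|x|} dx = 1 − e^{−2κd} = 1 − e^{−0.9012} = 0.5939.

P = 0.594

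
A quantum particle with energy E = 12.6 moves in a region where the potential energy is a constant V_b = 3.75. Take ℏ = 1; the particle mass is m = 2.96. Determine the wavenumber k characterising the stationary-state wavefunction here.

With E > V_b the solution is oscillatory, ψ ∝ e^{±ikx} with k = √(2m(E − V_b))/ℏ.
k = √(2 × 2.96 × 8.85) = 7.238.

k = 7.24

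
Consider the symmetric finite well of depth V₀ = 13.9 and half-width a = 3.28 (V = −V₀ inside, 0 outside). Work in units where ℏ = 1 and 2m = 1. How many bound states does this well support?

N = 8

Define the well-strength parameter z₀ = (a/ℏ)√(2mV₀) = 3.28 × √(2·0.5·13.9) = 12.23.
A new bound state (alternating even/odd) appears each time z₀ passes a multiple of π/2, so N = ⌊2z₀/π⌋ + 1 = ⌊7.785⌋ + 1 = 8.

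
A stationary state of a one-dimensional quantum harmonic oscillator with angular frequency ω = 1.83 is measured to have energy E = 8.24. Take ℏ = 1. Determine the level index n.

E_n = ℏω(n + ½) ⇒ n = E/(ℏω) − ½ = 8.24/1.83 − 0.5 = 4.003 → n = 4.

n = 4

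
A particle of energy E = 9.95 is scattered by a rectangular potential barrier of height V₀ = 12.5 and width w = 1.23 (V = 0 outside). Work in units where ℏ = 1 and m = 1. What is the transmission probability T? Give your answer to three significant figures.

T = 0.0100

E < V₀: inside the barrier ψ ∝ e^{±κx} with κ = √(2m(V₀ − E))/ℏ = 2.258.
κw = 2.778, sinh(κw) = 8.010.
The exact tunnelling result is T⁻¹ = 1 + V₀² sinh²(κw) / [4E(V₀ − E)] = 99.78, so T = 0.0100.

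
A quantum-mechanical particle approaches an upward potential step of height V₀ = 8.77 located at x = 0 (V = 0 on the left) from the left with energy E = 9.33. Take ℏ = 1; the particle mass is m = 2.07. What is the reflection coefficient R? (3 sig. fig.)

On each side the TISE gives plane waves with k = √(2m(E − V))/ℏ: k₁ = √(2·2.07·9.33) = 6.215, k₂ = √(2·2.07·0.56) = 1.523.
Continuity of ψ and ψ′ at the step yields the reflection amplitude r = (k₁ − k₂)/(k₁ + k₂) = 0.6064; thus R = |r|² = 0.3678, T = 0.6322.

R = 0.368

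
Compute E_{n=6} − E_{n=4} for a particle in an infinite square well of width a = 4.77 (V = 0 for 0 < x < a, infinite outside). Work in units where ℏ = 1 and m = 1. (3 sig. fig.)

E_n = n²π²ℏ²/(2ma²), so ΔE = (6² − 4²) π²ℏ²/(2ma²).
ΔE = 20 × π² / (2 × 1 × 4.77²) = 4.338.

ΔE = 4.34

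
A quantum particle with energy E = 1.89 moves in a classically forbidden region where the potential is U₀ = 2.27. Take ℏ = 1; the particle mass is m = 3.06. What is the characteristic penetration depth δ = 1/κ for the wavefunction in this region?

δ = 0.656

Since E < U₀ the TISE in this region is ψ'' = κ²ψ with κ = √(2m(U₀ − E))/ℏ.
κ = √(2 × 3.06 × 0.38) = 1.525. The penetration depth is δ = 1/κ = 0.656.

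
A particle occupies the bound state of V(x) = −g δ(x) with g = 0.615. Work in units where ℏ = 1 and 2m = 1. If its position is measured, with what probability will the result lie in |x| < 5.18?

P = 0.959

The normalised bound state is ψ = √κ e^{−κ|x|} with κ = mg/ℏ² = 0.3075.
P(|x| < d) = ∫_{−d}^{d} κ e^{−2κ|x|} dx = 1 − e^{−2κd} = 1 − e^{−3.186} = 0.9587.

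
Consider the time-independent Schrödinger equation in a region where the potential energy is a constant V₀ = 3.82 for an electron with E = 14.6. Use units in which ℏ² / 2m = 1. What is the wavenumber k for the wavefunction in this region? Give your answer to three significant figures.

k = 3.28

With E > V₀ the solution is oscillatory, ψ ∝ e^{±ikx} with k = √(2m(E − V₀))/ℏ.
k = √(2 × 0.5 × 10.78) = 3.283.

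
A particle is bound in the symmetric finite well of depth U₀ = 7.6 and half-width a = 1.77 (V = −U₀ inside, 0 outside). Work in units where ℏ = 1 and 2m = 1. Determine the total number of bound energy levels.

The dimensionless depth is z₀ = a√(2mU₀)/ℏ = 1.77 × √(7.600) = 4.880.
The even/odd transcendental equations gain one root per π/2 in z₀, giving N = 1 + ⌊2z₀/π⌋ = 1 + ⌊3.106⌋ = 4.

N = 4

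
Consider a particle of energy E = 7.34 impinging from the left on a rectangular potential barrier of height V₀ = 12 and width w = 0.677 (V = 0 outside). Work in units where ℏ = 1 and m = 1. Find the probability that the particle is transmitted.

T = 0.0592

Since E < V₀ the interior solution is evanescent with decay constant κ = √(2m(V₀ − E))/ℏ = 3.053.
κw = 2.067, sinh(κw) = 3.886.
Matching ψ, ψ′ at both faces gives T = [1 + V₀² sinh²(κw) / (4E(V₀ − E))]⁻¹ = 1/16.90 = 0.0592.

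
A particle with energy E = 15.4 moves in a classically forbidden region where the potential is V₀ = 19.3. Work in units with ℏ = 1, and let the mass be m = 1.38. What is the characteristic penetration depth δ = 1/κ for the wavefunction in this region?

Since E < V₀ the TISE in this region is ψ'' = κ²ψ with κ = √(2m(V₀ − E))/ℏ.
κ = √(2 × 1.38 × 3.9) = 3.281. The penetration depth is δ = 1/κ = 0.305.

δ = 0.305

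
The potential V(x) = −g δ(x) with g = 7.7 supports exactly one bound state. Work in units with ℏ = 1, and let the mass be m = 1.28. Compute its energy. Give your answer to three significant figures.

E = -37.9

The bound state is ψ(x) = √κ e^{−κ|x|}. The derivative jump ψ'(0⁺) − ψ'(0⁻) = −(2mg/ℏ²)ψ(0) fixes κ = mg/ℏ² = 9.856.
Then E = −ℏ²κ²/(2m) = −mg²/(2ℏ²) = -37.95.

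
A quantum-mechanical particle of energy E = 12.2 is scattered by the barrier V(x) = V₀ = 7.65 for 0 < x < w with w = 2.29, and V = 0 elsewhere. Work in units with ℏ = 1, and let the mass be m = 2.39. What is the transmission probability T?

T = 0.808

E > V₀: inside the barrier k₂ = √(2m(E − V₀))/ℏ = 4.664, k₂w = 10.68.
Matching at both interfaces gives T⁻¹ = 1 + V₀² sin²(k₂w) / [4E(E − V₀)] = 1.238, hence T = 0.808.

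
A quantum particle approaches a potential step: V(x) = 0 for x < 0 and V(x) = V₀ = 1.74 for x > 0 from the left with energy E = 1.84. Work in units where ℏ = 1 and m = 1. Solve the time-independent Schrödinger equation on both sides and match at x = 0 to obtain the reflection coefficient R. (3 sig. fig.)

On each side the TISE gives plane waves with k = √(2m(E − V))/ℏ: k₁ = √(2·1·1.84) = 1.918, k₂ = √(2·1·0.1) = 0.4472.
Matching ψ and ψ′ at x = 0 gives r = (k₁ − k₂)/(k₁ + k₂), so R = r² = 0.3868 and T = 1 − R = 0.6132.

R = 0.387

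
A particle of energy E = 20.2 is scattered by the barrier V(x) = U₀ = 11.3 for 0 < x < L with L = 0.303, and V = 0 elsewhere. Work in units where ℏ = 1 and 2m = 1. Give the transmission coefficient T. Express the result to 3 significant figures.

T = 0.901

E > U₀: inside the barrier k₂ = √(2m(E − U₀))/ℏ = 2.983, k₂L = 0.9039.
T = [1 + U₀² sin²(k₂L) / (4E(E − U₀))]⁻¹ = 1/1.110 = 0.901.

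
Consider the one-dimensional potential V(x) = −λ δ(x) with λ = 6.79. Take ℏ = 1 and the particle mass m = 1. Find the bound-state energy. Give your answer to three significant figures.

For x ≠ 0 the bound state is ψ ∝ e^{−κ|x|}; integrating the TISE across the delta gives the cusp condition 2κ = 2mλ/ℏ², so κ = 6.790.
Then E = −ℏ²κ²/(2m) = −mλ²/(2ℏ²) = -23.05.

E = -23.1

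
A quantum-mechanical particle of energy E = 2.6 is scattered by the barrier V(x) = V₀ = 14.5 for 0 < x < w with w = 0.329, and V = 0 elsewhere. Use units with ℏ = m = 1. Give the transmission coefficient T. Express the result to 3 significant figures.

T = 0.0935

Since E < V₀ the interior solution is evanescent with decay constant κ = √(2m(V₀ − E))/ℏ = 4.879.
κw = 1.605, sinh(κw) = 2.389.
Matching ψ, ψ′ at both faces gives T = [1 + V₀² sinh²(κw) / (4E(V₀ − E))]⁻¹ = 1/10.69 = 0.0935.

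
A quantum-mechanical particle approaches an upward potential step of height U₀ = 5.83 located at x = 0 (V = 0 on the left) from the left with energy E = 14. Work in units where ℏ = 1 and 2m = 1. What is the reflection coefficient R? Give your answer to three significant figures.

R = 0.0179

The wavenumbers are k₁ = √(2mE)/ℏ = 3.742 on the left and k₂ = √(2m(E − U₀))/ℏ = 2.858 on the right.
Matching ψ and ψ′ at x = 0 gives r = (k₁ − k₂)/(k₁ + k₂), so R = r² = 0.01791 and T = 1 − R = 0.9821.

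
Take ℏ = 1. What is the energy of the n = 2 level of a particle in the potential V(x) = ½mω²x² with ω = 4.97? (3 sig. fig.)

Using E_n = (n + ½)ℏω: E_2 = 2.5 × 4.97 = 12.43.

E = 12.4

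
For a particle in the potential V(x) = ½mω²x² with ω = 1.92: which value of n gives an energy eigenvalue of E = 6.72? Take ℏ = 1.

Invert E_n = (n + ½)ℏω: n = E/ℏω − ½ = 3.000, so n = 3.

n = 3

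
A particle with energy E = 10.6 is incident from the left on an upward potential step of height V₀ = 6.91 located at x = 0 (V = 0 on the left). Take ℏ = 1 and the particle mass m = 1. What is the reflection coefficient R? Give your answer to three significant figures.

The wavenumbers are k₁ = √(2mE)/ℏ = 4.604 on the left and k₂ = √(2m(E − V₀))/ℏ = 2.717 on the right.
Continuity of ψ and ψ′ at the step yields the reflection amplitude r = (k₁ − k₂)/(k₁ + k₂) = 0.2579; thus R = |r|² = 0.06649, T = 0.9335.

R = 0.0665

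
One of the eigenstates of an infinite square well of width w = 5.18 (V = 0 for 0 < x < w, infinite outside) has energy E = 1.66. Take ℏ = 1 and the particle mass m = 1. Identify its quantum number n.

For an infinite well E_n = n²π²ℏ²/(2mw²), so n = (w/πℏ)√(2mE).
n = (5.18/π) × √(2 × 1 × 1.66) = 3.004 → n = 3.

n = 3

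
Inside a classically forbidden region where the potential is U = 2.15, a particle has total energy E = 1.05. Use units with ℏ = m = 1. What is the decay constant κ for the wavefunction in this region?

Since E < U the TISE in this region is ψ'' = κ²ψ with κ = √(2m(U − E))/ℏ.
κ = √(2 × 1 × 1.1) = 1.483.

κ = 1.48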